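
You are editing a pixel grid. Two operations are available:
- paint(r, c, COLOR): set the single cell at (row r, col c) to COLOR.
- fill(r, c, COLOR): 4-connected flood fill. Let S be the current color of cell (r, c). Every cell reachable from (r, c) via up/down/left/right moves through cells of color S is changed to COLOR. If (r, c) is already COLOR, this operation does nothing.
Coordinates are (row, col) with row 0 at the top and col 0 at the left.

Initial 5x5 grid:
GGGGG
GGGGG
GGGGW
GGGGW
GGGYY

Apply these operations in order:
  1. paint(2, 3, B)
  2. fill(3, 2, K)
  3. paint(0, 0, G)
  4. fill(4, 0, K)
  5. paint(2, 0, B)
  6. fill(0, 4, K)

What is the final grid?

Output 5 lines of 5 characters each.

After op 1 paint(2,3,B):
GGGGG
GGGGG
GGGBW
GGGGW
GGGYY
After op 2 fill(3,2,K) [20 cells changed]:
KKKKK
KKKKK
KKKBW
KKKKW
KKKYY
After op 3 paint(0,0,G):
GKKKK
KKKKK
KKKBW
KKKKW
KKKYY
After op 4 fill(4,0,K) [0 cells changed]:
GKKKK
KKKKK
KKKBW
KKKKW
KKKYY
After op 5 paint(2,0,B):
GKKKK
KKKKK
BKKBW
KKKKW
KKKYY
After op 6 fill(0,4,K) [0 cells changed]:
GKKKK
KKKKK
BKKBW
KKKKW
KKKYY

Answer: GKKKK
KKKKK
BKKBW
KKKKW
KKKYY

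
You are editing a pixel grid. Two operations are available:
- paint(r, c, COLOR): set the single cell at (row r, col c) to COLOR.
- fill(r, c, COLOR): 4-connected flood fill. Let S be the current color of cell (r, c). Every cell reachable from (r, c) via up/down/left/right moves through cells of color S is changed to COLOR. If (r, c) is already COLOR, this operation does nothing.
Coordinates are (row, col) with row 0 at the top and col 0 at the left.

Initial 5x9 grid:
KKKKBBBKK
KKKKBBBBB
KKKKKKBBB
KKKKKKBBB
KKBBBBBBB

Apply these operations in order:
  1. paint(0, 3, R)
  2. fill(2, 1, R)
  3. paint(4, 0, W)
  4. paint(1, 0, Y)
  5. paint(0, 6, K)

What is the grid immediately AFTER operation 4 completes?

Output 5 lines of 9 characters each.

After op 1 paint(0,3,R):
KKKRBBBKK
KKKKBBBBB
KKKKKKBBB
KKKKKKBBB
KKBBBBBBB
After op 2 fill(2,1,R) [21 cells changed]:
RRRRBBBKK
RRRRBBBBB
RRRRRRBBB
RRRRRRBBB
RRBBBBBBB
After op 3 paint(4,0,W):
RRRRBBBKK
RRRRBBBBB
RRRRRRBBB
RRRRRRBBB
WRBBBBBBB
After op 4 paint(1,0,Y):
RRRRBBBKK
YRRRBBBBB
RRRRRRBBB
RRRRRRBBB
WRBBBBBBB

Answer: RRRRBBBKK
YRRRBBBBB
RRRRRRBBB
RRRRRRBBB
WRBBBBBBB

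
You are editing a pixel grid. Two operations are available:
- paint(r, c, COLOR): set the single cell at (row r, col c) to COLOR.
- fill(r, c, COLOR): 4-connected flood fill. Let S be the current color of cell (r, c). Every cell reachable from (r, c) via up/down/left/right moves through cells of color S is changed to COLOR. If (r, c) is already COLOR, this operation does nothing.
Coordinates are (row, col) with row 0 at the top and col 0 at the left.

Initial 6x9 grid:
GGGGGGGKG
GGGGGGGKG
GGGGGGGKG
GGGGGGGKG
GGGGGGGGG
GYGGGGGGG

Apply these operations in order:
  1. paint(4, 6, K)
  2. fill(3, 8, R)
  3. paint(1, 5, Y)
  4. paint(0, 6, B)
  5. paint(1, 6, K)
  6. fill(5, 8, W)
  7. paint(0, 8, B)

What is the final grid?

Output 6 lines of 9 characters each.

Answer: WWWWWWBKB
WWWWWYKKW
WWWWWWWKW
WWWWWWWKW
WWWWWWKWW
WYWWWWWWW

Derivation:
After op 1 paint(4,6,K):
GGGGGGGKG
GGGGGGGKG
GGGGGGGKG
GGGGGGGKG
GGGGGGKGG
GYGGGGGGG
After op 2 fill(3,8,R) [48 cells changed]:
RRRRRRRKR
RRRRRRRKR
RRRRRRRKR
RRRRRRRKR
RRRRRRKRR
RYRRRRRRR
After op 3 paint(1,5,Y):
RRRRRRRKR
RRRRRYRKR
RRRRRRRKR
RRRRRRRKR
RRRRRRKRR
RYRRRRRRR
After op 4 paint(0,6,B):
RRRRRRBKR
RRRRRYRKR
RRRRRRRKR
RRRRRRRKR
RRRRRRKRR
RYRRRRRRR
After op 5 paint(1,6,K):
RRRRRRBKR
RRRRRYKKR
RRRRRRRKR
RRRRRRRKR
RRRRRRKRR
RYRRRRRRR
After op 6 fill(5,8,W) [45 cells changed]:
WWWWWWBKW
WWWWWYKKW
WWWWWWWKW
WWWWWWWKW
WWWWWWKWW
WYWWWWWWW
After op 7 paint(0,8,B):
WWWWWWBKB
WWWWWYKKW
WWWWWWWKW
WWWWWWWKW
WWWWWWKWW
WYWWWWWWW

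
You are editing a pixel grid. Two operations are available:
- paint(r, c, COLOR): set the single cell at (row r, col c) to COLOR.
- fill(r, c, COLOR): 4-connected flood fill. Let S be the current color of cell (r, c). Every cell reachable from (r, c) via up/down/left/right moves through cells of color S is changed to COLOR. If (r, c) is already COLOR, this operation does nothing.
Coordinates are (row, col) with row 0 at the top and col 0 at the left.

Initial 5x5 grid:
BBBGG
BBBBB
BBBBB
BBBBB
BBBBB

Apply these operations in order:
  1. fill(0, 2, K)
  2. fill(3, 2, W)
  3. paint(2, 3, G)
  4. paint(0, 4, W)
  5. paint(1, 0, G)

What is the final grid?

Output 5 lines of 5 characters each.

Answer: WWWGW
GWWWW
WWWGW
WWWWW
WWWWW

Derivation:
After op 1 fill(0,2,K) [23 cells changed]:
KKKGG
KKKKK
KKKKK
KKKKK
KKKKK
After op 2 fill(3,2,W) [23 cells changed]:
WWWGG
WWWWW
WWWWW
WWWWW
WWWWW
After op 3 paint(2,3,G):
WWWGG
WWWWW
WWWGW
WWWWW
WWWWW
After op 4 paint(0,4,W):
WWWGW
WWWWW
WWWGW
WWWWW
WWWWW
After op 5 paint(1,0,G):
WWWGW
GWWWW
WWWGW
WWWWW
WWWWW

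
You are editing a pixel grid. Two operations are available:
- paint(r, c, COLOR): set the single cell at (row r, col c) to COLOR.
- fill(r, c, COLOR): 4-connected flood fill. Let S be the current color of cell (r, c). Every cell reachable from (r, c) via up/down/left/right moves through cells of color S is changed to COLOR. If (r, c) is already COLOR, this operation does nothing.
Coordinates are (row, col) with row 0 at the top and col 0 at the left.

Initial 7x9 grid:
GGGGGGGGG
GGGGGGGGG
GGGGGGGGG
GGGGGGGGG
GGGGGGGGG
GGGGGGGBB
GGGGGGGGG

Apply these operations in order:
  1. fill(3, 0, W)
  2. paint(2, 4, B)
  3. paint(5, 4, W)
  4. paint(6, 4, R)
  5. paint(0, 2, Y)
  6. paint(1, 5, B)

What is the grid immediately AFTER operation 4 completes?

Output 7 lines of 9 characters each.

Answer: WWWWWWWWW
WWWWWWWWW
WWWWBWWWW
WWWWWWWWW
WWWWWWWWW
WWWWWWWBB
WWWWRWWWW

Derivation:
After op 1 fill(3,0,W) [61 cells changed]:
WWWWWWWWW
WWWWWWWWW
WWWWWWWWW
WWWWWWWWW
WWWWWWWWW
WWWWWWWBB
WWWWWWWWW
After op 2 paint(2,4,B):
WWWWWWWWW
WWWWWWWWW
WWWWBWWWW
WWWWWWWWW
WWWWWWWWW
WWWWWWWBB
WWWWWWWWW
After op 3 paint(5,4,W):
WWWWWWWWW
WWWWWWWWW
WWWWBWWWW
WWWWWWWWW
WWWWWWWWW
WWWWWWWBB
WWWWWWWWW
After op 4 paint(6,4,R):
WWWWWWWWW
WWWWWWWWW
WWWWBWWWW
WWWWWWWWW
WWWWWWWWW
WWWWWWWBB
WWWWRWWWW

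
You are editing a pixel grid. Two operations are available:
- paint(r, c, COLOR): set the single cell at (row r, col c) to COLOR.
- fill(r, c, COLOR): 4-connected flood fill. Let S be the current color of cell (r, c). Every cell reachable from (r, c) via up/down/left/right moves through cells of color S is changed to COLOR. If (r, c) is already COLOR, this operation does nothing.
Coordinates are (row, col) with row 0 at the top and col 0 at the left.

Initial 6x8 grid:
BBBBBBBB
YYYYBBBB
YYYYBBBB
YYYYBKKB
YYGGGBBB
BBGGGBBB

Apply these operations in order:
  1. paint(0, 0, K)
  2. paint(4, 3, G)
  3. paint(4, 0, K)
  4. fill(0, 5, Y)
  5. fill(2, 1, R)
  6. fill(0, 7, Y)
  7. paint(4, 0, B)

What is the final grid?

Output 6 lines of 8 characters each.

After op 1 paint(0,0,K):
KBBBBBBB
YYYYBBBB
YYYYBBBB
YYYYBKKB
YYGGGBBB
BBGGGBBB
After op 2 paint(4,3,G):
KBBBBBBB
YYYYBBBB
YYYYBBBB
YYYYBKKB
YYGGGBBB
BBGGGBBB
After op 3 paint(4,0,K):
KBBBBBBB
YYYYBBBB
YYYYBBBB
YYYYBKKB
KYGGGBBB
BBGGGBBB
After op 4 fill(0,5,Y) [23 cells changed]:
KYYYYYYY
YYYYYYYY
YYYYYYYY
YYYYYKKY
KYGGGYYY
BBGGGYYY
After op 5 fill(2,1,R) [36 cells changed]:
KRRRRRRR
RRRRRRRR
RRRRRRRR
RRRRRKKR
KRGGGRRR
BBGGGRRR
After op 6 fill(0,7,Y) [36 cells changed]:
KYYYYYYY
YYYYYYYY
YYYYYYYY
YYYYYKKY
KYGGGYYY
BBGGGYYY
After op 7 paint(4,0,B):
KYYYYYYY
YYYYYYYY
YYYYYYYY
YYYYYKKY
BYGGGYYY
BBGGGYYY

Answer: KYYYYYYY
YYYYYYYY
YYYYYYYY
YYYYYKKY
BYGGGYYY
BBGGGYYY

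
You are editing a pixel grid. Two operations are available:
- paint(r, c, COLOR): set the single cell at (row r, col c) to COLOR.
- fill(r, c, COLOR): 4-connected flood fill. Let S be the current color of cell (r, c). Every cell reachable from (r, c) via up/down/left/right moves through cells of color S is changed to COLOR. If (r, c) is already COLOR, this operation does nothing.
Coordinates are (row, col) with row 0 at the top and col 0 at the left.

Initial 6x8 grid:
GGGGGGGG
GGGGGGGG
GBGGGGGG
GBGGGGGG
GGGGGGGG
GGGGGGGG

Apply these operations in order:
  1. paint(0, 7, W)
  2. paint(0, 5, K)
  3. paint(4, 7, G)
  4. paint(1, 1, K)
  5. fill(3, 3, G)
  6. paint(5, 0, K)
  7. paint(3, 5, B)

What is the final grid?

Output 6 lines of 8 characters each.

Answer: GGGGGKGW
GKGGGGGG
GBGGGGGG
GBGGGBGG
GGGGGGGG
KGGGGGGG

Derivation:
After op 1 paint(0,7,W):
GGGGGGGW
GGGGGGGG
GBGGGGGG
GBGGGGGG
GGGGGGGG
GGGGGGGG
After op 2 paint(0,5,K):
GGGGGKGW
GGGGGGGG
GBGGGGGG
GBGGGGGG
GGGGGGGG
GGGGGGGG
After op 3 paint(4,7,G):
GGGGGKGW
GGGGGGGG
GBGGGGGG
GBGGGGGG
GGGGGGGG
GGGGGGGG
After op 4 paint(1,1,K):
GGGGGKGW
GKGGGGGG
GBGGGGGG
GBGGGGGG
GGGGGGGG
GGGGGGGG
After op 5 fill(3,3,G) [0 cells changed]:
GGGGGKGW
GKGGGGGG
GBGGGGGG
GBGGGGGG
GGGGGGGG
GGGGGGGG
After op 6 paint(5,0,K):
GGGGGKGW
GKGGGGGG
GBGGGGGG
GBGGGGGG
GGGGGGGG
KGGGGGGG
After op 7 paint(3,5,B):
GGGGGKGW
GKGGGGGG
GBGGGGGG
GBGGGBGG
GGGGGGGG
KGGGGGGG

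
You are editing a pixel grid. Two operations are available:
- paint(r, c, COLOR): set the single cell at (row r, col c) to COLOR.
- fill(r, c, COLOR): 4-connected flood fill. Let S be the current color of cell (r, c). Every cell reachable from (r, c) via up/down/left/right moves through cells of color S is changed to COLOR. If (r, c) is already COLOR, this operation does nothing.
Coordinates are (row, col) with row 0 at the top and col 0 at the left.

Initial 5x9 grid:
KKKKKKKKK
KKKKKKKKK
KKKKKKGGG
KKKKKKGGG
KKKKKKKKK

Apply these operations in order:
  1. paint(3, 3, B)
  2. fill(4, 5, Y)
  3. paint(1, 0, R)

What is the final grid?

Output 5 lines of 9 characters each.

After op 1 paint(3,3,B):
KKKKKKKKK
KKKKKKKKK
KKKKKKGGG
KKKBKKGGG
KKKKKKKKK
After op 2 fill(4,5,Y) [38 cells changed]:
YYYYYYYYY
YYYYYYYYY
YYYYYYGGG
YYYBYYGGG
YYYYYYYYY
After op 3 paint(1,0,R):
YYYYYYYYY
RYYYYYYYY
YYYYYYGGG
YYYBYYGGG
YYYYYYYYY

Answer: YYYYYYYYY
RYYYYYYYY
YYYYYYGGG
YYYBYYGGG
YYYYYYYYY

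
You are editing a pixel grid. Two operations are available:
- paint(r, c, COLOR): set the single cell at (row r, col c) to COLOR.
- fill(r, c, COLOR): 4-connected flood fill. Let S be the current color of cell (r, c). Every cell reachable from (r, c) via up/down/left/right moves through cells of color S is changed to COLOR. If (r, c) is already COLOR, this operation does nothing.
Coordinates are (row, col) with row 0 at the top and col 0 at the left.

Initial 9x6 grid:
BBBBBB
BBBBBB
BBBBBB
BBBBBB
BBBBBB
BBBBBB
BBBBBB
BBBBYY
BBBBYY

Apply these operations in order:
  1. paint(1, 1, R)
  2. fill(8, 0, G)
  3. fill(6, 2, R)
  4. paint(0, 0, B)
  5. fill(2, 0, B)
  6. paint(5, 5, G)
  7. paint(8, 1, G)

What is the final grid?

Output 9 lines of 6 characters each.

Answer: BBBBBB
BBBBBB
BBBBBB
BBBBBB
BBBBBB
BBBBBG
BBBBBB
BBBBYY
BGBBYY

Derivation:
After op 1 paint(1,1,R):
BBBBBB
BRBBBB
BBBBBB
BBBBBB
BBBBBB
BBBBBB
BBBBBB
BBBBYY
BBBBYY
After op 2 fill(8,0,G) [49 cells changed]:
GGGGGG
GRGGGG
GGGGGG
GGGGGG
GGGGGG
GGGGGG
GGGGGG
GGGGYY
GGGGYY
After op 3 fill(6,2,R) [49 cells changed]:
RRRRRR
RRRRRR
RRRRRR
RRRRRR
RRRRRR
RRRRRR
RRRRRR
RRRRYY
RRRRYY
After op 4 paint(0,0,B):
BRRRRR
RRRRRR
RRRRRR
RRRRRR
RRRRRR
RRRRRR
RRRRRR
RRRRYY
RRRRYY
After op 5 fill(2,0,B) [49 cells changed]:
BBBBBB
BBBBBB
BBBBBB
BBBBBB
BBBBBB
BBBBBB
BBBBBB
BBBBYY
BBBBYY
After op 6 paint(5,5,G):
BBBBBB
BBBBBB
BBBBBB
BBBBBB
BBBBBB
BBBBBG
BBBBBB
BBBBYY
BBBBYY
After op 7 paint(8,1,G):
BBBBBB
BBBBBB
BBBBBB
BBBBBB
BBBBBB
BBBBBG
BBBBBB
BBBBYY
BGBBYY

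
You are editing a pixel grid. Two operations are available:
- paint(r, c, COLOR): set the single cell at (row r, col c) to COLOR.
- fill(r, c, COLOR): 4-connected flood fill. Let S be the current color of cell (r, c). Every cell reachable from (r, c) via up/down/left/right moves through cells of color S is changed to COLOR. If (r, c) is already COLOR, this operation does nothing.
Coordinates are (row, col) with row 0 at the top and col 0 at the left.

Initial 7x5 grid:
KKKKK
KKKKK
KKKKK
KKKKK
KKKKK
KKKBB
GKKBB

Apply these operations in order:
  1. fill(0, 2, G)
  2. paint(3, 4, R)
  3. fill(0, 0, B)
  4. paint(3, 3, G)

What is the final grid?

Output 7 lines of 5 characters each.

After op 1 fill(0,2,G) [30 cells changed]:
GGGGG
GGGGG
GGGGG
GGGGG
GGGGG
GGGBB
GGGBB
After op 2 paint(3,4,R):
GGGGG
GGGGG
GGGGG
GGGGR
GGGGG
GGGBB
GGGBB
After op 3 fill(0,0,B) [30 cells changed]:
BBBBB
BBBBB
BBBBB
BBBBR
BBBBB
BBBBB
BBBBB
After op 4 paint(3,3,G):
BBBBB
BBBBB
BBBBB
BBBGR
BBBBB
BBBBB
BBBBB

Answer: BBBBB
BBBBB
BBBBB
BBBGR
BBBBB
BBBBB
BBBBB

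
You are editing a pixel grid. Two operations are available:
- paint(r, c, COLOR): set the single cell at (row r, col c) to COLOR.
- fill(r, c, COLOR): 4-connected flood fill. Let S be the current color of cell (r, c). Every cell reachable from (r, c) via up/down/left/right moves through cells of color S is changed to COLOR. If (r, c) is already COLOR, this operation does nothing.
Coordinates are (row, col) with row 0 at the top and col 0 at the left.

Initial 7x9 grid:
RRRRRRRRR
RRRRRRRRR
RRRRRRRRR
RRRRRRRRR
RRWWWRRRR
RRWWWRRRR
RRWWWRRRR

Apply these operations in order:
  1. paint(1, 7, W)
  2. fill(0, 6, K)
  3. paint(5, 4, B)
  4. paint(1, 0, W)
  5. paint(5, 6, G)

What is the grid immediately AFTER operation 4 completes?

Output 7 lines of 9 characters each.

Answer: KKKKKKKKK
WKKKKKKWK
KKKKKKKKK
KKKKKKKKK
KKWWWKKKK
KKWWBKKKK
KKWWWKKKK

Derivation:
After op 1 paint(1,7,W):
RRRRRRRRR
RRRRRRRWR
RRRRRRRRR
RRRRRRRRR
RRWWWRRRR
RRWWWRRRR
RRWWWRRRR
After op 2 fill(0,6,K) [53 cells changed]:
KKKKKKKKK
KKKKKKKWK
KKKKKKKKK
KKKKKKKKK
KKWWWKKKK
KKWWWKKKK
KKWWWKKKK
After op 3 paint(5,4,B):
KKKKKKKKK
KKKKKKKWK
KKKKKKKKK
KKKKKKKKK
KKWWWKKKK
KKWWBKKKK
KKWWWKKKK
After op 4 paint(1,0,W):
KKKKKKKKK
WKKKKKKWK
KKKKKKKKK
KKKKKKKKK
KKWWWKKKK
KKWWBKKKK
KKWWWKKKK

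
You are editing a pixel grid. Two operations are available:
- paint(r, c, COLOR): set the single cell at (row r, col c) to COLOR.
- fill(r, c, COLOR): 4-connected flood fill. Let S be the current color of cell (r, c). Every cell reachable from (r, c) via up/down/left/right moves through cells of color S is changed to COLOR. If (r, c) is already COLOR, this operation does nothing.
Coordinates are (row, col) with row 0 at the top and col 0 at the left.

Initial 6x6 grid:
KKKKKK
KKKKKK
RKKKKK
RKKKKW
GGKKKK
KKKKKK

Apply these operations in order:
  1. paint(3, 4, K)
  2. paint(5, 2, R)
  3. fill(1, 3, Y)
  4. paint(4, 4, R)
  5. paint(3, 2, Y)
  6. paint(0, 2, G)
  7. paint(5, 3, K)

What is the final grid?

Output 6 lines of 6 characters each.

After op 1 paint(3,4,K):
KKKKKK
KKKKKK
RKKKKK
RKKKKW
GGKKKK
KKKKKK
After op 2 paint(5,2,R):
KKKKKK
KKKKKK
RKKKKK
RKKKKW
GGKKKK
KKRKKK
After op 3 fill(1,3,Y) [28 cells changed]:
YYYYYY
YYYYYY
RYYYYY
RYYYYW
GGYYYY
KKRYYY
After op 4 paint(4,4,R):
YYYYYY
YYYYYY
RYYYYY
RYYYYW
GGYYRY
KKRYYY
After op 5 paint(3,2,Y):
YYYYYY
YYYYYY
RYYYYY
RYYYYW
GGYYRY
KKRYYY
After op 6 paint(0,2,G):
YYGYYY
YYYYYY
RYYYYY
RYYYYW
GGYYRY
KKRYYY
After op 7 paint(5,3,K):
YYGYYY
YYYYYY
RYYYYY
RYYYYW
GGYYRY
KKRKYY

Answer: YYGYYY
YYYYYY
RYYYYY
RYYYYW
GGYYRY
KKRKYY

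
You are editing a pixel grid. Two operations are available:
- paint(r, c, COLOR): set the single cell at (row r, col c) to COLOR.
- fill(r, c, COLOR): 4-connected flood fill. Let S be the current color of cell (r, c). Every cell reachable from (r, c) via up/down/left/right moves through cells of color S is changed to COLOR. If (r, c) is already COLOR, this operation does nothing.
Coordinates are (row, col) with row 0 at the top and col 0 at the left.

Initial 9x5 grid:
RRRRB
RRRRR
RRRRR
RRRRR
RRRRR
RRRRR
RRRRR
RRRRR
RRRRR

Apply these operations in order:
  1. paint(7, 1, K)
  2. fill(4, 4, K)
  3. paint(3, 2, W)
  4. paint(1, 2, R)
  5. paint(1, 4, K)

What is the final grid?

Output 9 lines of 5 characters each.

Answer: KKKKB
KKRKK
KKKKK
KKWKK
KKKKK
KKKKK
KKKKK
KKKKK
KKKKK

Derivation:
After op 1 paint(7,1,K):
RRRRB
RRRRR
RRRRR
RRRRR
RRRRR
RRRRR
RRRRR
RKRRR
RRRRR
After op 2 fill(4,4,K) [43 cells changed]:
KKKKB
KKKKK
KKKKK
KKKKK
KKKKK
KKKKK
KKKKK
KKKKK
KKKKK
After op 3 paint(3,2,W):
KKKKB
KKKKK
KKKKK
KKWKK
KKKKK
KKKKK
KKKKK
KKKKK
KKKKK
After op 4 paint(1,2,R):
KKKKB
KKRKK
KKKKK
KKWKK
KKKKK
KKKKK
KKKKK
KKKKK
KKKKK
After op 5 paint(1,4,K):
KKKKB
KKRKK
KKKKK
KKWKK
KKKKK
KKKKK
KKKKK
KKKKK
KKKKK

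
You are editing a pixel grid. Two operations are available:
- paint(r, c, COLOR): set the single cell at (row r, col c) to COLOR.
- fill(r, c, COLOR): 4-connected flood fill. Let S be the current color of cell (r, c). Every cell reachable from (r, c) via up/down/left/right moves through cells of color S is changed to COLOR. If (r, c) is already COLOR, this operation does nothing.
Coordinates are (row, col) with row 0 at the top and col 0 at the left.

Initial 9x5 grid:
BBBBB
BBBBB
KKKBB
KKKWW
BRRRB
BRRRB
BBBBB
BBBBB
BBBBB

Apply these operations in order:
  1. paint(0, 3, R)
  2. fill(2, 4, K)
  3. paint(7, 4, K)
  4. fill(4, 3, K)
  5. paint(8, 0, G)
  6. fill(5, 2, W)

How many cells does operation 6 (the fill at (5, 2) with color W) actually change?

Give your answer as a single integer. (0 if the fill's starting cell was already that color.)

After op 1 paint(0,3,R):
BBBRB
BBBBB
KKKBB
KKKWW
BRRRB
BRRRB
BBBBB
BBBBB
BBBBB
After op 2 fill(2,4,K) [11 cells changed]:
KKKRK
KKKKK
KKKKK
KKKWW
BRRRB
BRRRB
BBBBB
BBBBB
BBBBB
After op 3 paint(7,4,K):
KKKRK
KKKKK
KKKKK
KKKWW
BRRRB
BRRRB
BBBBB
BBBBK
BBBBB
After op 4 fill(4,3,K) [6 cells changed]:
KKKRK
KKKKK
KKKKK
KKKWW
BKKKB
BKKKB
BBBBB
BBBBK
BBBBB
After op 5 paint(8,0,G):
KKKRK
KKKKK
KKKKK
KKKWW
BKKKB
BKKKB
BBBBB
BBBBK
GBBBB
After op 6 fill(5,2,W) [23 cells changed]:
WWWRW
WWWWW
WWWWW
WWWWW
BWWWB
BWWWB
BBBBB
BBBBK
GBBBB

Answer: 23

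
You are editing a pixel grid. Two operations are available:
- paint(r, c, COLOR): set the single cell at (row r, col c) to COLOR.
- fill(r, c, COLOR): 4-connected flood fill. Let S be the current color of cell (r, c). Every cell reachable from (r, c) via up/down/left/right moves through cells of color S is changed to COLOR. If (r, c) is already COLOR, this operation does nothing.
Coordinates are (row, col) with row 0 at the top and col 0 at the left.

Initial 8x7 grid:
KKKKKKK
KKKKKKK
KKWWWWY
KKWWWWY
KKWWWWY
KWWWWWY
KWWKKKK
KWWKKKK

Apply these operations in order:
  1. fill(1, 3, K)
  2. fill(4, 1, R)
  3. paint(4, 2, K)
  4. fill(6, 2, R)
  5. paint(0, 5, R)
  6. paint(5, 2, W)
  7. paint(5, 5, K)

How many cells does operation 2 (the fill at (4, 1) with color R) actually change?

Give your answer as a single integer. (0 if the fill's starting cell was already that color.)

Answer: 23

Derivation:
After op 1 fill(1,3,K) [0 cells changed]:
KKKKKKK
KKKKKKK
KKWWWWY
KKWWWWY
KKWWWWY
KWWWWWY
KWWKKKK
KWWKKKK
After op 2 fill(4,1,R) [23 cells changed]:
RRRRRRR
RRRRRRR
RRWWWWY
RRWWWWY
RRWWWWY
RWWWWWY
RWWKKKK
RWWKKKK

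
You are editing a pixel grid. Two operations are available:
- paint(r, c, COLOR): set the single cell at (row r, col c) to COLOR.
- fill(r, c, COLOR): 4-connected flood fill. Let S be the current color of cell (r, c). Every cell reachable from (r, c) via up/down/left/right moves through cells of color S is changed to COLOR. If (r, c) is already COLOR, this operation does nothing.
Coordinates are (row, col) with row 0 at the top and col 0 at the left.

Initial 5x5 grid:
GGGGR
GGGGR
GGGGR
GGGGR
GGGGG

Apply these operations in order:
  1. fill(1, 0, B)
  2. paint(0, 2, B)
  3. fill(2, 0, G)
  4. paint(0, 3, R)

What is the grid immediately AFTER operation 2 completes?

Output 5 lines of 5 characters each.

After op 1 fill(1,0,B) [21 cells changed]:
BBBBR
BBBBR
BBBBR
BBBBR
BBBBB
After op 2 paint(0,2,B):
BBBBR
BBBBR
BBBBR
BBBBR
BBBBB

Answer: BBBBR
BBBBR
BBBBR
BBBBR
BBBBB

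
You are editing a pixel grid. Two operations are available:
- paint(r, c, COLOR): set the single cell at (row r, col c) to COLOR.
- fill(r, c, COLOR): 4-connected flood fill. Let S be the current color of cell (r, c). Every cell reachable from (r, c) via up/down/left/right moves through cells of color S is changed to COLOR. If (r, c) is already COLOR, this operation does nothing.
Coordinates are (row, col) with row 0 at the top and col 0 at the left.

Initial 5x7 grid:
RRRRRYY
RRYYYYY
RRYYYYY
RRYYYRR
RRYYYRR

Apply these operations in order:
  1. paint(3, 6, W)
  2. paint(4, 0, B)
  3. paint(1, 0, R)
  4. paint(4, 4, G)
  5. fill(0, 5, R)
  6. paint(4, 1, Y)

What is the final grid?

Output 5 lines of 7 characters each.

Answer: RRRRRRR
RRRRRRR
RRRRRRR
RRRRRRW
BYRRGRR

Derivation:
After op 1 paint(3,6,W):
RRRRRYY
RRYYYYY
RRYYYYY
RRYYYRW
RRYYYRR
After op 2 paint(4,0,B):
RRRRRYY
RRYYYYY
RRYYYYY
RRYYYRW
BRYYYRR
After op 3 paint(1,0,R):
RRRRRYY
RRYYYYY
RRYYYYY
RRYYYRW
BRYYYRR
After op 4 paint(4,4,G):
RRRRRYY
RRYYYYY
RRYYYYY
RRYYYRW
BRYYGRR
After op 5 fill(0,5,R) [17 cells changed]:
RRRRRRR
RRRRRRR
RRRRRRR
RRRRRRW
BRRRGRR
After op 6 paint(4,1,Y):
RRRRRRR
RRRRRRR
RRRRRRR
RRRRRRW
BYRRGRR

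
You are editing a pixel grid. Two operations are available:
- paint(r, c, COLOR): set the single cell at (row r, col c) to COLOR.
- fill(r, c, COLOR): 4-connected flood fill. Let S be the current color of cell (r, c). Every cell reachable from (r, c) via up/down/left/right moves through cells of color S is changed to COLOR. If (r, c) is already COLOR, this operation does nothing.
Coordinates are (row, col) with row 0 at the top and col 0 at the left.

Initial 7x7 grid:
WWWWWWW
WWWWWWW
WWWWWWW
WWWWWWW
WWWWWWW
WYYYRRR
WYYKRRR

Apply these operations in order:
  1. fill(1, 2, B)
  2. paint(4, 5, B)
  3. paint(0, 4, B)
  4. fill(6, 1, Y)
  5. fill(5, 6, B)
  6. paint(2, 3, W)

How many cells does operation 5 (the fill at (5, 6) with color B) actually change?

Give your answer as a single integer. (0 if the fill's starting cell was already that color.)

Answer: 6

Derivation:
After op 1 fill(1,2,B) [37 cells changed]:
BBBBBBB
BBBBBBB
BBBBBBB
BBBBBBB
BBBBBBB
BYYYRRR
BYYKRRR
After op 2 paint(4,5,B):
BBBBBBB
BBBBBBB
BBBBBBB
BBBBBBB
BBBBBBB
BYYYRRR
BYYKRRR
After op 3 paint(0,4,B):
BBBBBBB
BBBBBBB
BBBBBBB
BBBBBBB
BBBBBBB
BYYYRRR
BYYKRRR
After op 4 fill(6,1,Y) [0 cells changed]:
BBBBBBB
BBBBBBB
BBBBBBB
BBBBBBB
BBBBBBB
BYYYRRR
BYYKRRR
After op 5 fill(5,6,B) [6 cells changed]:
BBBBBBB
BBBBBBB
BBBBBBB
BBBBBBB
BBBBBBB
BYYYBBB
BYYKBBB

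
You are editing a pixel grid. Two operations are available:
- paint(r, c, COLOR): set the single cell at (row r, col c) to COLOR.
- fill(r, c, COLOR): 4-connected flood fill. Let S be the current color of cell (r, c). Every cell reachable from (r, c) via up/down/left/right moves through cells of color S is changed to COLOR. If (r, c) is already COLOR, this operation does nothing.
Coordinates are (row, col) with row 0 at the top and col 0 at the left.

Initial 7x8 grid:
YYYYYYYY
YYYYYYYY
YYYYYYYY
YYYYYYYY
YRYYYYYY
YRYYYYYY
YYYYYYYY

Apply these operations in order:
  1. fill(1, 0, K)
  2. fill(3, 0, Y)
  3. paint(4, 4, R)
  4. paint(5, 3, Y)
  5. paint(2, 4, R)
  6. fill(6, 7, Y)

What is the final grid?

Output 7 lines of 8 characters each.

Answer: YYYYYYYY
YYYYYYYY
YYYYRYYY
YYYYYYYY
YRYYRYYY
YRYYYYYY
YYYYYYYY

Derivation:
After op 1 fill(1,0,K) [54 cells changed]:
KKKKKKKK
KKKKKKKK
KKKKKKKK
KKKKKKKK
KRKKKKKK
KRKKKKKK
KKKKKKKK
After op 2 fill(3,0,Y) [54 cells changed]:
YYYYYYYY
YYYYYYYY
YYYYYYYY
YYYYYYYY
YRYYYYYY
YRYYYYYY
YYYYYYYY
After op 3 paint(4,4,R):
YYYYYYYY
YYYYYYYY
YYYYYYYY
YYYYYYYY
YRYYRYYY
YRYYYYYY
YYYYYYYY
After op 4 paint(5,3,Y):
YYYYYYYY
YYYYYYYY
YYYYYYYY
YYYYYYYY
YRYYRYYY
YRYYYYYY
YYYYYYYY
After op 5 paint(2,4,R):
YYYYYYYY
YYYYYYYY
YYYYRYYY
YYYYYYYY
YRYYRYYY
YRYYYYYY
YYYYYYYY
After op 6 fill(6,7,Y) [0 cells changed]:
YYYYYYYY
YYYYYYYY
YYYYRYYY
YYYYYYYY
YRYYRYYY
YRYYYYYY
YYYYYYYY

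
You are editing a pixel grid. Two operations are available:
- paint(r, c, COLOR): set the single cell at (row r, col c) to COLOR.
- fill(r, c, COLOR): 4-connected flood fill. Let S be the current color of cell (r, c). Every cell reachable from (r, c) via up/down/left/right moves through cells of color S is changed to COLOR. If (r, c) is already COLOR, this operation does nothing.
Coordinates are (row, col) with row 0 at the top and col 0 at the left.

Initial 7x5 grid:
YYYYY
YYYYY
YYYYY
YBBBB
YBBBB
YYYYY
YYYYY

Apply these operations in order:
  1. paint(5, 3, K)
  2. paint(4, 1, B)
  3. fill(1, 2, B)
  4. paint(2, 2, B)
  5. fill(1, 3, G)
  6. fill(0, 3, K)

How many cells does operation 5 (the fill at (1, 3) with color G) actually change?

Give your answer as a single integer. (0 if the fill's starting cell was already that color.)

After op 1 paint(5,3,K):
YYYYY
YYYYY
YYYYY
YBBBB
YBBBB
YYYKY
YYYYY
After op 2 paint(4,1,B):
YYYYY
YYYYY
YYYYY
YBBBB
YBBBB
YYYKY
YYYYY
After op 3 fill(1,2,B) [26 cells changed]:
BBBBB
BBBBB
BBBBB
BBBBB
BBBBB
BBBKB
BBBBB
After op 4 paint(2,2,B):
BBBBB
BBBBB
BBBBB
BBBBB
BBBBB
BBBKB
BBBBB
After op 5 fill(1,3,G) [34 cells changed]:
GGGGG
GGGGG
GGGGG
GGGGG
GGGGG
GGGKG
GGGGG

Answer: 34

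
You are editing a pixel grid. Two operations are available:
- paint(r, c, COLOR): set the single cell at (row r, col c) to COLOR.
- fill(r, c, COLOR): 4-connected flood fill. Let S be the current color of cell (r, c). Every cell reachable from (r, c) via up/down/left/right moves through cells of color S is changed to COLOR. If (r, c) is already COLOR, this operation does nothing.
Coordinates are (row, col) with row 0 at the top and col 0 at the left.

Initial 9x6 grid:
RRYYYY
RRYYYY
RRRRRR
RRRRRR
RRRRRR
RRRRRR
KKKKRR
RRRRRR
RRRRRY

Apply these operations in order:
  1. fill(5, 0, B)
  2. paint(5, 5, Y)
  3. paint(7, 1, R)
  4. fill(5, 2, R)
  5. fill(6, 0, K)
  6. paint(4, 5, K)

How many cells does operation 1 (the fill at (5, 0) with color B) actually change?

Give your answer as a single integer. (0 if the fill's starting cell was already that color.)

Answer: 41

Derivation:
After op 1 fill(5,0,B) [41 cells changed]:
BBYYYY
BBYYYY
BBBBBB
BBBBBB
BBBBBB
BBBBBB
KKKKBB
BBBBBB
BBBBBY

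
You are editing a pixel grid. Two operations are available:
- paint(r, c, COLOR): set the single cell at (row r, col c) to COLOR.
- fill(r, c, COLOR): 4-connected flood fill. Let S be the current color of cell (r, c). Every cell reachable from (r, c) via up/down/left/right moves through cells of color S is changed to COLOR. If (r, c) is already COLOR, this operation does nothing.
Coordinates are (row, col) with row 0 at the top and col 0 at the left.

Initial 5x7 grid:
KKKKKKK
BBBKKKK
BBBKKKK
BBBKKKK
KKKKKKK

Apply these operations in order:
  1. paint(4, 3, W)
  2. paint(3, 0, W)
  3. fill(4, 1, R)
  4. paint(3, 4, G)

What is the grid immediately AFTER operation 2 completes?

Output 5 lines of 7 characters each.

After op 1 paint(4,3,W):
KKKKKKK
BBBKKKK
BBBKKKK
BBBKKKK
KKKWKKK
After op 2 paint(3,0,W):
KKKKKKK
BBBKKKK
BBBKKKK
WBBKKKK
KKKWKKK

Answer: KKKKKKK
BBBKKKK
BBBKKKK
WBBKKKK
KKKWKKK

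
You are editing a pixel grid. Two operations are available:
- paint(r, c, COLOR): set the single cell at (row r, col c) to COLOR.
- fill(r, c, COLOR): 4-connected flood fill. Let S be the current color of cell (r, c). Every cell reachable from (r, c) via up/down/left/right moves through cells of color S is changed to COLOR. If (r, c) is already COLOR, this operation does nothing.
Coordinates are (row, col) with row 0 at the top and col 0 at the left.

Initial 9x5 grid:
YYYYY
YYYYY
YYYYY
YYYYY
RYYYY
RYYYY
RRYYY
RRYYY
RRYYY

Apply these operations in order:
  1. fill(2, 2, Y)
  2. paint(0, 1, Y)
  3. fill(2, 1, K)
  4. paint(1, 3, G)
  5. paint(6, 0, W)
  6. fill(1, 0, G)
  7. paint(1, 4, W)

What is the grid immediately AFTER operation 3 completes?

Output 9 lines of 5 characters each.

After op 1 fill(2,2,Y) [0 cells changed]:
YYYYY
YYYYY
YYYYY
YYYYY
RYYYY
RYYYY
RRYYY
RRYYY
RRYYY
After op 2 paint(0,1,Y):
YYYYY
YYYYY
YYYYY
YYYYY
RYYYY
RYYYY
RRYYY
RRYYY
RRYYY
After op 3 fill(2,1,K) [37 cells changed]:
KKKKK
KKKKK
KKKKK
KKKKK
RKKKK
RKKKK
RRKKK
RRKKK
RRKKK

Answer: KKKKK
KKKKK
KKKKK
KKKKK
RKKKK
RKKKK
RRKKK
RRKKK
RRKKK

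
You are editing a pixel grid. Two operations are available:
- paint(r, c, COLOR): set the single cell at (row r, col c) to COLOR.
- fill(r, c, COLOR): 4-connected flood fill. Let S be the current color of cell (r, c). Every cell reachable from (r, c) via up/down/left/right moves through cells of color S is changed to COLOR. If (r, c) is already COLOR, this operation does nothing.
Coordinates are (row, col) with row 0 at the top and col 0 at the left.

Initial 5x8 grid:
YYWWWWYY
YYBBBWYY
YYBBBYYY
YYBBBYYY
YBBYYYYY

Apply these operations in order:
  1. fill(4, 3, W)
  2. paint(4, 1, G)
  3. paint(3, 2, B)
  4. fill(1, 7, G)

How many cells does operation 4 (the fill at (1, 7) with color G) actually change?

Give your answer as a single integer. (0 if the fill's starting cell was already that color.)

After op 1 fill(4,3,W) [15 cells changed]:
YYWWWWWW
YYBBBWWW
YYBBBWWW
YYBBBWWW
YBBWWWWW
After op 2 paint(4,1,G):
YYWWWWWW
YYBBBWWW
YYBBBWWW
YYBBBWWW
YGBWWWWW
After op 3 paint(3,2,B):
YYWWWWWW
YYBBBWWW
YYBBBWWW
YYBBBWWW
YGBWWWWW
After op 4 fill(1,7,G) [20 cells changed]:
YYGGGGGG
YYBBBGGG
YYBBBGGG
YYBBBGGG
YGBGGGGG

Answer: 20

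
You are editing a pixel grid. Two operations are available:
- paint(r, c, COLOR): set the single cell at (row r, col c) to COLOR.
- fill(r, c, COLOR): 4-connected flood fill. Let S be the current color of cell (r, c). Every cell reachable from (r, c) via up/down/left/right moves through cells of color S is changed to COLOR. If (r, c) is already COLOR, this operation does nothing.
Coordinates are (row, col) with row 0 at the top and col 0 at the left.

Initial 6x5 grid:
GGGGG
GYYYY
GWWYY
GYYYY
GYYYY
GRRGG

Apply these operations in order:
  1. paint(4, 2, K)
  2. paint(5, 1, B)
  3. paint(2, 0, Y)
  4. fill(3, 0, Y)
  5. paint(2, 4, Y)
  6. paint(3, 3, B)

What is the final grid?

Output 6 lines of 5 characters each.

After op 1 paint(4,2,K):
GGGGG
GYYYY
GWWYY
GYYYY
GYKYY
GRRGG
After op 2 paint(5,1,B):
GGGGG
GYYYY
GWWYY
GYYYY
GYKYY
GBRGG
After op 3 paint(2,0,Y):
GGGGG
GYYYY
YWWYY
GYYYY
GYKYY
GBRGG
After op 4 fill(3,0,Y) [3 cells changed]:
GGGGG
GYYYY
YWWYY
YYYYY
YYKYY
YBRGG
After op 5 paint(2,4,Y):
GGGGG
GYYYY
YWWYY
YYYYY
YYKYY
YBRGG
After op 6 paint(3,3,B):
GGGGG
GYYYY
YWWYY
YYYBY
YYKYY
YBRGG

Answer: GGGGG
GYYYY
YWWYY
YYYBY
YYKYY
YBRGG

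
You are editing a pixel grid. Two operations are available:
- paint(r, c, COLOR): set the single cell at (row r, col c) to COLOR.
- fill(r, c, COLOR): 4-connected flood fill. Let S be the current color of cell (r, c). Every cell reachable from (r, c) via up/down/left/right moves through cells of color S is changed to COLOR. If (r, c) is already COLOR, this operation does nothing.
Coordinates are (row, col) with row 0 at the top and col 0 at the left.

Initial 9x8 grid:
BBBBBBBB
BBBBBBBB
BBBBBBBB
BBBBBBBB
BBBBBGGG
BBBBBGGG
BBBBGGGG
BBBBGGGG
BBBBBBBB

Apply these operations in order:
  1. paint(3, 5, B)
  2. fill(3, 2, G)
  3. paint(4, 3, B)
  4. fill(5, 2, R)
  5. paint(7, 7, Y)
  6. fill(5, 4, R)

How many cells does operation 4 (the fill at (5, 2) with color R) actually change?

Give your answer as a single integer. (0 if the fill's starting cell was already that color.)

After op 1 paint(3,5,B):
BBBBBBBB
BBBBBBBB
BBBBBBBB
BBBBBBBB
BBBBBGGG
BBBBBGGG
BBBBGGGG
BBBBGGGG
BBBBBBBB
After op 2 fill(3,2,G) [58 cells changed]:
GGGGGGGG
GGGGGGGG
GGGGGGGG
GGGGGGGG
GGGGGGGG
GGGGGGGG
GGGGGGGG
GGGGGGGG
GGGGGGGG
After op 3 paint(4,3,B):
GGGGGGGG
GGGGGGGG
GGGGGGGG
GGGGGGGG
GGGBGGGG
GGGGGGGG
GGGGGGGG
GGGGGGGG
GGGGGGGG
After op 4 fill(5,2,R) [71 cells changed]:
RRRRRRRR
RRRRRRRR
RRRRRRRR
RRRRRRRR
RRRBRRRR
RRRRRRRR
RRRRRRRR
RRRRRRRR
RRRRRRRR

Answer: 71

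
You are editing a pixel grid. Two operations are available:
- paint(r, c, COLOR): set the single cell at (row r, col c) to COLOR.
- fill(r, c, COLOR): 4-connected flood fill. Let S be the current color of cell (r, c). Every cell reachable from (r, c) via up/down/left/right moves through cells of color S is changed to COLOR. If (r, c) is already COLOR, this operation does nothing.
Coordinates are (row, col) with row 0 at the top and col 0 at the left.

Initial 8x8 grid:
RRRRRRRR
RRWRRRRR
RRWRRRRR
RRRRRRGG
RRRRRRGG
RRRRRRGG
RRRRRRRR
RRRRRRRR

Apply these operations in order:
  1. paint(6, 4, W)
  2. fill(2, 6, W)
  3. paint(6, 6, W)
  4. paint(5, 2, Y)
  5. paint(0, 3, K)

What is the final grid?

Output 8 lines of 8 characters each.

Answer: WWWKWWWW
WWWWWWWW
WWWWWWWW
WWWWWWGG
WWWWWWGG
WWYWWWGG
WWWWWWWW
WWWWWWWW

Derivation:
After op 1 paint(6,4,W):
RRRRRRRR
RRWRRRRR
RRWRRRRR
RRRRRRGG
RRRRRRGG
RRRRRRGG
RRRRWRRR
RRRRRRRR
After op 2 fill(2,6,W) [55 cells changed]:
WWWWWWWW
WWWWWWWW
WWWWWWWW
WWWWWWGG
WWWWWWGG
WWWWWWGG
WWWWWWWW
WWWWWWWW
After op 3 paint(6,6,W):
WWWWWWWW
WWWWWWWW
WWWWWWWW
WWWWWWGG
WWWWWWGG
WWWWWWGG
WWWWWWWW
WWWWWWWW
After op 4 paint(5,2,Y):
WWWWWWWW
WWWWWWWW
WWWWWWWW
WWWWWWGG
WWWWWWGG
WWYWWWGG
WWWWWWWW
WWWWWWWW
After op 5 paint(0,3,K):
WWWKWWWW
WWWWWWWW
WWWWWWWW
WWWWWWGG
WWWWWWGG
WWYWWWGG
WWWWWWWW
WWWWWWWW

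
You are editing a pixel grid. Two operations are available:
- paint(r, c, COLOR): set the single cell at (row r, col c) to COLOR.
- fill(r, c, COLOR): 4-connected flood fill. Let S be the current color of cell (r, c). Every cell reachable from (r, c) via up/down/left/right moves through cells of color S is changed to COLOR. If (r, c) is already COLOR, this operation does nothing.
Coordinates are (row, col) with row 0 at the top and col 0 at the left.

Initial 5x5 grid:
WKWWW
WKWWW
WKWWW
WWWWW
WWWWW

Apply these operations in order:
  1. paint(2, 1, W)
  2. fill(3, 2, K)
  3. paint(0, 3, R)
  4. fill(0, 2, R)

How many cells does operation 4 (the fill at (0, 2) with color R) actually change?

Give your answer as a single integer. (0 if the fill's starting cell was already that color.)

Answer: 24

Derivation:
After op 1 paint(2,1,W):
WKWWW
WKWWW
WWWWW
WWWWW
WWWWW
After op 2 fill(3,2,K) [23 cells changed]:
KKKKK
KKKKK
KKKKK
KKKKK
KKKKK
After op 3 paint(0,3,R):
KKKRK
KKKKK
KKKKK
KKKKK
KKKKK
After op 4 fill(0,2,R) [24 cells changed]:
RRRRR
RRRRR
RRRRR
RRRRR
RRRRR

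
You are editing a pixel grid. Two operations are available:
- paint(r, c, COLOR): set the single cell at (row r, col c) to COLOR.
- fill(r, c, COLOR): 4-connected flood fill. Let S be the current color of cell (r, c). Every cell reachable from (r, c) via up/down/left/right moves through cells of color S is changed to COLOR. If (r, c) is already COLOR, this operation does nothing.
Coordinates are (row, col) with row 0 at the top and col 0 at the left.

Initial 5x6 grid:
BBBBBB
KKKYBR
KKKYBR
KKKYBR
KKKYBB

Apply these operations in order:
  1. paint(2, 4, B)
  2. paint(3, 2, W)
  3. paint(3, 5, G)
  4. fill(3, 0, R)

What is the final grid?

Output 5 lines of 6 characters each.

Answer: BBBBBB
RRRYBR
RRRYBR
RRWYBG
RRRYBB

Derivation:
After op 1 paint(2,4,B):
BBBBBB
KKKYBR
KKKYBR
KKKYBR
KKKYBB
After op 2 paint(3,2,W):
BBBBBB
KKKYBR
KKKYBR
KKWYBR
KKKYBB
After op 3 paint(3,5,G):
BBBBBB
KKKYBR
KKKYBR
KKWYBG
KKKYBB
After op 4 fill(3,0,R) [11 cells changed]:
BBBBBB
RRRYBR
RRRYBR
RRWYBG
RRRYBB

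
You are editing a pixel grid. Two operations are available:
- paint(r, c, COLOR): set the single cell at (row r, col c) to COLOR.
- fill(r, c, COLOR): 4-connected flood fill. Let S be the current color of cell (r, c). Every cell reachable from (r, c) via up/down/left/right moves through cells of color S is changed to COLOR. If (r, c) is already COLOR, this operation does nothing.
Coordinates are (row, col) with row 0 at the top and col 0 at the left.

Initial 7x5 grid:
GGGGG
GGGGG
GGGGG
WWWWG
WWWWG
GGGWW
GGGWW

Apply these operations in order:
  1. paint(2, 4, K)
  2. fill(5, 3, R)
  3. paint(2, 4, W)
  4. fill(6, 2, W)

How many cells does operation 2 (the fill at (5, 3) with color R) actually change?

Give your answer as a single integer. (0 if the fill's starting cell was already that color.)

After op 1 paint(2,4,K):
GGGGG
GGGGG
GGGGK
WWWWG
WWWWG
GGGWW
GGGWW
After op 2 fill(5,3,R) [12 cells changed]:
GGGGG
GGGGG
GGGGK
RRRRG
RRRRG
GGGRR
GGGRR

Answer: 12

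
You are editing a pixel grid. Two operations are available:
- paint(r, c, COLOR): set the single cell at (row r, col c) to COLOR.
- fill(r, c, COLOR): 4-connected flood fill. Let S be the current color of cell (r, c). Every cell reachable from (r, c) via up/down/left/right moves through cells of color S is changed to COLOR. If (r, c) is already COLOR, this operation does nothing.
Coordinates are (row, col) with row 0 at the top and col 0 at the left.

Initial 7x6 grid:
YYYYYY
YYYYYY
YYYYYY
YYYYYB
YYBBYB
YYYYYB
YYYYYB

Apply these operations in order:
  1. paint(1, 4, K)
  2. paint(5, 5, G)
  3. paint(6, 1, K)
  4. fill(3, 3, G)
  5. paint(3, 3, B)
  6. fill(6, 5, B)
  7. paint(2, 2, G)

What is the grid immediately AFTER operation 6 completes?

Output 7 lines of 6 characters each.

Answer: GGGGGG
GGGGKG
GGGGGG
GGGBGB
GGBBGB
GGGGGG
GKGGGB

Derivation:
After op 1 paint(1,4,K):
YYYYYY
YYYYKY
YYYYYY
YYYYYB
YYBBYB
YYYYYB
YYYYYB
After op 2 paint(5,5,G):
YYYYYY
YYYYKY
YYYYYY
YYYYYB
YYBBYB
YYYYYG
YYYYYB
After op 3 paint(6,1,K):
YYYYYY
YYYYKY
YYYYYY
YYYYYB
YYBBYB
YYYYYG
YKYYYB
After op 4 fill(3,3,G) [34 cells changed]:
GGGGGG
GGGGKG
GGGGGG
GGGGGB
GGBBGB
GGGGGG
GKGGGB
After op 5 paint(3,3,B):
GGGGGG
GGGGKG
GGGGGG
GGGBGB
GGBBGB
GGGGGG
GKGGGB
After op 6 fill(6,5,B) [0 cells changed]:
GGGGGG
GGGGKG
GGGGGG
GGGBGB
GGBBGB
GGGGGG
GKGGGB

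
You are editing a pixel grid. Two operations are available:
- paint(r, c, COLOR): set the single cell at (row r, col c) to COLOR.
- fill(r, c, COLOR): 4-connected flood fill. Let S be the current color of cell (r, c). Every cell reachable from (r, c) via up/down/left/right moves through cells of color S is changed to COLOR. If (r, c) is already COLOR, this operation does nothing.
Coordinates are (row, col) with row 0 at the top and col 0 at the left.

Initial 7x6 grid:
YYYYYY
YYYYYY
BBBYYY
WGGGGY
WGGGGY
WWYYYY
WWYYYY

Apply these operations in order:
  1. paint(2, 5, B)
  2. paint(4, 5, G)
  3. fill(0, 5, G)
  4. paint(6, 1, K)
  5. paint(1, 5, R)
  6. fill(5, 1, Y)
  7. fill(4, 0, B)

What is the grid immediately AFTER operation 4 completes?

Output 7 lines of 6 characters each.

Answer: GGGGGG
GGGGGG
BBBGGB
WGGGGY
WGGGGG
WWYYYY
WKYYYY

Derivation:
After op 1 paint(2,5,B):
YYYYYY
YYYYYY
BBBYYB
WGGGGY
WGGGGY
WWYYYY
WWYYYY
After op 2 paint(4,5,G):
YYYYYY
YYYYYY
BBBYYB
WGGGGY
WGGGGG
WWYYYY
WWYYYY
After op 3 fill(0,5,G) [14 cells changed]:
GGGGGG
GGGGGG
BBBGGB
WGGGGY
WGGGGG
WWYYYY
WWYYYY
After op 4 paint(6,1,K):
GGGGGG
GGGGGG
BBBGGB
WGGGGY
WGGGGG
WWYYYY
WKYYYY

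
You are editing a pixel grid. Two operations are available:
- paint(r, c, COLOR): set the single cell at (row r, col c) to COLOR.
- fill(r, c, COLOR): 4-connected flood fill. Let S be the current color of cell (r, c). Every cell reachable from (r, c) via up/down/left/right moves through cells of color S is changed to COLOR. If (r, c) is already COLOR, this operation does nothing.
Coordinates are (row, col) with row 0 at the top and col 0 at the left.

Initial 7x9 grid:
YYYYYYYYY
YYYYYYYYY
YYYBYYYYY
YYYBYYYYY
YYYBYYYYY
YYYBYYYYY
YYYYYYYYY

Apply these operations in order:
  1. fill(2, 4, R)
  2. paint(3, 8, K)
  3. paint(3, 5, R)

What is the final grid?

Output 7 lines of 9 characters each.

After op 1 fill(2,4,R) [59 cells changed]:
RRRRRRRRR
RRRRRRRRR
RRRBRRRRR
RRRBRRRRR
RRRBRRRRR
RRRBRRRRR
RRRRRRRRR
After op 2 paint(3,8,K):
RRRRRRRRR
RRRRRRRRR
RRRBRRRRR
RRRBRRRRK
RRRBRRRRR
RRRBRRRRR
RRRRRRRRR
After op 3 paint(3,5,R):
RRRRRRRRR
RRRRRRRRR
RRRBRRRRR
RRRBRRRRK
RRRBRRRRR
RRRBRRRRR
RRRRRRRRR

Answer: RRRRRRRRR
RRRRRRRRR
RRRBRRRRR
RRRBRRRRK
RRRBRRRRR
RRRBRRRRR
RRRRRRRRR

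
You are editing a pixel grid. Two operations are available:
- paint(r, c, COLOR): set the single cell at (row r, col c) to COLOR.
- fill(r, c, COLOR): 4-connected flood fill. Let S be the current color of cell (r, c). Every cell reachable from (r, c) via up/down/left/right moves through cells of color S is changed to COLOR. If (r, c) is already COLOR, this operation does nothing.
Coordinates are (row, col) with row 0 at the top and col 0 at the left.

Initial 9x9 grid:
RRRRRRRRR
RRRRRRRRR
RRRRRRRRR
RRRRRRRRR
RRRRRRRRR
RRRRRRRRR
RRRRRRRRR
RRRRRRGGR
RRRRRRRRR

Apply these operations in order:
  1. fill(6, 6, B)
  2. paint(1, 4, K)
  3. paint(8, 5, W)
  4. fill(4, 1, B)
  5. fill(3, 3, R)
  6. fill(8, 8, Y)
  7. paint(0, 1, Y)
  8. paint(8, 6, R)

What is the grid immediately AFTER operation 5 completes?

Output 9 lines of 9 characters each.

Answer: RRRRRRRRR
RRRRKRRRR
RRRRRRRRR
RRRRRRRRR
RRRRRRRRR
RRRRRRRRR
RRRRRRRRR
RRRRRRGGR
RRRRRWRRR

Derivation:
After op 1 fill(6,6,B) [79 cells changed]:
BBBBBBBBB
BBBBBBBBB
BBBBBBBBB
BBBBBBBBB
BBBBBBBBB
BBBBBBBBB
BBBBBBBBB
BBBBBBGGB
BBBBBBBBB
After op 2 paint(1,4,K):
BBBBBBBBB
BBBBKBBBB
BBBBBBBBB
BBBBBBBBB
BBBBBBBBB
BBBBBBBBB
BBBBBBBBB
BBBBBBGGB
BBBBBBBBB
After op 3 paint(8,5,W):
BBBBBBBBB
BBBBKBBBB
BBBBBBBBB
BBBBBBBBB
BBBBBBBBB
BBBBBBBBB
BBBBBBBBB
BBBBBBGGB
BBBBBWBBB
After op 4 fill(4,1,B) [0 cells changed]:
BBBBBBBBB
BBBBKBBBB
BBBBBBBBB
BBBBBBBBB
BBBBBBBBB
BBBBBBBBB
BBBBBBBBB
BBBBBBGGB
BBBBBWBBB
After op 5 fill(3,3,R) [77 cells changed]:
RRRRRRRRR
RRRRKRRRR
RRRRRRRRR
RRRRRRRRR
RRRRRRRRR
RRRRRRRRR
RRRRRRRRR
RRRRRRGGR
RRRRRWRRR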